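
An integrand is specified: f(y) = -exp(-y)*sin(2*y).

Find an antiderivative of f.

An antiderivative is F(y) = exp(-y)*sin(2*y)/5 + 2*exp(-y)*cos(2*y)/5.

An antiderivative F(y) passes only if d/dy[F] lands on f(y) exactly.
Check: d/dy[exp(-y)*sin(2*y)/5 + 2*exp(-y)*cos(2*y)/5] = -exp(-y)*sin(2*y) = f(y).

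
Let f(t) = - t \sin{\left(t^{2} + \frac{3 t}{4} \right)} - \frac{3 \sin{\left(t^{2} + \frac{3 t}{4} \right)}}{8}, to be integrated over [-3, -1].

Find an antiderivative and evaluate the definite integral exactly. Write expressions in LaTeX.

The substitution u = t^{2} + \frac{3 t}{4} works: f is exactly (dF/du)*(du/dt) for that inner function.
F(t) = \frac{\cos{\left(t^{2} + \frac{3 t}{4} \right)}}{2} is an antiderivative of f.
Check: d/dt[\frac{\cos{\left(t^{2} + \frac{3 t}{4} \right)}}{2}] = - t \sin{\left(t^{2} + \frac{3 t}{4} \right)} - \frac{3 \sin{\left(t^{2} + \frac{3 t}{4} \right)}}{8} = f(t).
F(-1) = \frac{\cos{\left(\frac{1}{4} \right)}}{2}; F(-3) = \frac{\cos{\left(\frac{27}{4} \right)}}{2}.
Integral = F(-1) - F(-3) = - \frac{\cos{\left(\frac{27}{4} \right)}}{2} + \frac{\cos{\left(\frac{1}{4} \right)}}{2}.

Antiderivative: F(t) = \frac{\cos{\left(t^{2} + \frac{3 t}{4} \right)}}{2}; value = - \frac{\cos{\left(\frac{27}{4} \right)}}{2} + \frac{\cos{\left(\frac{1}{4} \right)}}{2}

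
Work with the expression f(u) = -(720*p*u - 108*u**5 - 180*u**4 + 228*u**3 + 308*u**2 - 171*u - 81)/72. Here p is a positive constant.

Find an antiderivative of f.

A candidate is checked by its d/du: the result must match f(u).
Check: d/du[-5*p*u**2 + u**6/4 + u**5/2 - 19*u**4/24 - 77*u**3/54 + 19*u**2/16 + 9*u/8] = -10*p*u + 3*u**5/2 + 5*u**4/2 - 19*u**3/6 - 77*u**2/18 + 19*u/8 + 9/8, which equals f(u).

An antiderivative is F(u) = -5*p*u**2 + u**6/4 + u**5/2 - 19*u**4/24 - 77*u**3/54 + 19*u**2/16 + 9*u/8.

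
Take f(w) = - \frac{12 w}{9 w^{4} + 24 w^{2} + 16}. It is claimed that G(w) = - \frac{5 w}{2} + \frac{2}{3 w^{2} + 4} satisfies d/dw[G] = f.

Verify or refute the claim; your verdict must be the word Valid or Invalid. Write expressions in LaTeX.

d/dw[G] = \frac{- 45 w^{4} - 120 w^{2} - 24 w - 80}{18 w^{4} + 48 w^{2} + 32}
d/dw[G] - f(w) = - \frac{5}{2} != 0.

Invalid: d/dw[G] - f = - \frac{5}{2}, which is not 0.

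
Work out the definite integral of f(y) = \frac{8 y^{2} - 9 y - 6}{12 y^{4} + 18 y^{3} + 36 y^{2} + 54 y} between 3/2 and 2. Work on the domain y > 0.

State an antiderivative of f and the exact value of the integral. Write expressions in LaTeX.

Antiderivative: F(y) = - \frac{\log{\left(y \right)}}{9} - \frac{17 \log{\left(y + \frac{3}{2} \right)}}{63} + \frac{4 \log{\left(y^{2} + 3 \right)}}{21} + \frac{11 \sqrt{3} \operatorname{atan}{\left(\frac{\sqrt{3} y}{3} \right)}}{126}; value = - \frac{17 \log{\left(\frac{7}{2} \right)}}{63} - \frac{4 \log{\left(\frac{21}{4} \right)}}{21} - \frac{11 \sqrt{3} \operatorname{atan}{\left(\frac{\sqrt{3}}{2} \right)}}{126} - \frac{\log{\left(2 \right)}}{9} + \frac{\log{\left(\frac{3}{2} \right)}}{9} + \frac{11 \sqrt{3} \operatorname{atan}{\left(\frac{2 \sqrt{3}}{3} \right)}}{126} + \frac{17 \log{\left(3 \right)}}{63} + \frac{4 \log{\left(7 \right)}}{21}

Factor the denominator (6 y \left(2 y + 3\right) \left(y^{2} + 3\right)) and decompose: f = \frac{16 y + 11}{42 \left(y^{2} + 3\right)} - \frac{34}{63 \left(2 y + 3\right)} - \frac{1}{9 y}; each piece integrates to a log, atan, or power term.
F(y) = - \frac{\log{\left(y \right)}}{9} - \frac{17 \log{\left(y + \frac{3}{2} \right)}}{63} + \frac{4 \log{\left(y^{2} + 3 \right)}}{21} + \frac{11 \sqrt{3} \operatorname{atan}{\left(\frac{\sqrt{3} y}{3} \right)}}{126} is an antiderivative of f.
Check: d/dy[- \frac{\log{\left(y \right)}}{9} - \frac{17 \log{\left(y + \frac{3}{2} \right)}}{63} + \frac{4 \log{\left(y^{2} + 3 \right)}}{21} + \frac{11 \sqrt{3} \operatorname{atan}{\left(\frac{\sqrt{3} y}{3} \right)}}{126}] = \frac{8 y^{2} - 9 y - 6}{12 y^{4} + 18 y^{3} + 36 y^{2} + 54 y} = f(y).
F(2) = - \frac{17 \log{\left(\frac{7}{2} \right)}}{63} - \frac{\log{\left(2 \right)}}{9} + \frac{11 \sqrt{3} \operatorname{atan}{\left(\frac{2 \sqrt{3}}{3} \right)}}{126} + \frac{4 \log{\left(7 \right)}}{21}; F(3/2) = - \frac{17 \log{\left(3 \right)}}{63} - \frac{\log{\left(\frac{3}{2} \right)}}{9} + \frac{11 \sqrt{3} \operatorname{atan}{\left(\frac{\sqrt{3}}{2} \right)}}{126} + \frac{4 \log{\left(\frac{21}{4} \right)}}{21}.
Integral = F(2) - F(3/2) = - \frac{17 \log{\left(\frac{7}{2} \right)}}{63} - \frac{4 \log{\left(\frac{21}{4} \right)}}{21} - \frac{11 \sqrt{3} \operatorname{atan}{\left(\frac{\sqrt{3}}{2} \right)}}{126} - \frac{\log{\left(2 \right)}}{9} + \frac{\log{\left(\frac{3}{2} \right)}}{9} + \frac{11 \sqrt{3} \operatorname{atan}{\left(\frac{2 \sqrt{3}}{3} \right)}}{126} + \frac{17 \log{\left(3 \right)}}{63} + \frac{4 \log{\left(7 \right)}}{21}.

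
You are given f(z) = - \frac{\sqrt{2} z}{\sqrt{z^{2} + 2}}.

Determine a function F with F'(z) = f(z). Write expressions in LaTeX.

f matches the chain-rule pattern g'(h)*h' with inner function h(z) = 2 z^{2} + 4; substituting u = h(z) collapses the integral.
Check: d/dz[- \sqrt{2} \sqrt{z^{2} + 2}] = - \frac{\sqrt{2} z}{\sqrt{z^{2} + 2}} = f(z).

An antiderivative is F(z) = - \sqrt{2} \sqrt{z^{2} + 2}.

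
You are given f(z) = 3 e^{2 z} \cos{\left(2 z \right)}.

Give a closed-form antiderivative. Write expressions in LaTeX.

An antiderivative is F(z) = \frac{3 e^{2 z} \sin{\left(2 z \right)}}{4} + \frac{3 e^{2 z} \cos{\left(2 z \right)}}{4}.

Whatever form F(z) takes, F'(z) = f(z) is non-negotiable.
Check: d/dz[\frac{3 e^{2 z} \sin{\left(2 z \right)}}{4} + \frac{3 e^{2 z} \cos{\left(2 z \right)}}{4}] = 3 e^{2 z} \cos{\left(2 z \right)} = f(z).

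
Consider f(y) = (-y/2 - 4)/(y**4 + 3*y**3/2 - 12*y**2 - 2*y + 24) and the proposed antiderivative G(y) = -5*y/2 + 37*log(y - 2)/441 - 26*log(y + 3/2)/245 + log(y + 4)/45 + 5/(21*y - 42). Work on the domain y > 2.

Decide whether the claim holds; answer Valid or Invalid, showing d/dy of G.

d/dy[G] = (-10*y**4 - 15*y**3 + 120*y**2 + 18*y - 256)/(4*y**4 + 6*y**3 - 48*y**2 - 8*y + 96)
d/dy[G] - f(y) = -5/2 != 0.

Invalid: d/dy[G] - f = -5/2, which is not 0.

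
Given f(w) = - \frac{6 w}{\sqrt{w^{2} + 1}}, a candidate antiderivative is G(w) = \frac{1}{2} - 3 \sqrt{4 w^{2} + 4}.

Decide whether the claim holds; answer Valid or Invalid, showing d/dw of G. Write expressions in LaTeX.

d/dw[G] = - \frac{6 w}{\sqrt{w^{2} + 1}}
This equals f(w) exactly, so the claim holds.

Valid. The derivative of G reproduces f.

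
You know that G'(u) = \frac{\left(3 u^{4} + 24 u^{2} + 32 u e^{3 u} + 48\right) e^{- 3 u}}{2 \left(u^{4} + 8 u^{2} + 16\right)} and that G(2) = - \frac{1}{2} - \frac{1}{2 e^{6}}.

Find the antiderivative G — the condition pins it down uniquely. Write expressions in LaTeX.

G(u) = \frac{u^{2} e^{3 u} - u^{2} - 12 e^{3 u} - 4}{2 u^{2} e^{3 u} + 8 e^{3 u}}

A candidate passes only if d/du[G] lands on the given G'(u) exactly.
A general antiderivative is - \frac{e^{- 3 u}}{2} - \frac{4}{\frac{u^{2}}{2} + 2} + C.
The condition gives C = - \frac{1}{2} - \frac{1}{2 e^{6}} - (-1 - \frac{1}{2 e^{6}}) = \frac{1}{2}.
So G(u) = \frac{u^{2} e^{3 u} - u^{2} - 12 e^{3 u} - 4}{2 u^{2} e^{3 u} + 8 e^{3 u}}.
Check: d/du[\frac{u^{2} e^{3 u} - u^{2} - 12 e^{3 u} - 4}{2 u^{2} e^{3 u} + 8 e^{3 u}}] = \frac{3 u^{4} + 24 u^{2} + 32 u e^{3 u} + 48}{2 u^{4} e^{3 u} + 16 u^{2} e^{3 u} + 32 e^{3 u}}, which equals G'(u).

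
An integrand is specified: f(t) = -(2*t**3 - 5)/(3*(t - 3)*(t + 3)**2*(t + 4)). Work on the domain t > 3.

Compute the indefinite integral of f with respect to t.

F(t) = (-7*t*log(t - 3) + 619*t*log(t + 3) - 684*t*log(t + 4) - 21*log(t - 3) + 1857*log(t + 3) - 2052*log(t + 4) + 354)/(108*(t + 3)) + C

Factor the denominator (3*(t - 3)*(t + 3)**2*(t + 4)) and decompose: f = -19/(3*(t + 4)) + 619/(108*(t + 3)) - 59/(18*(t + 3)**2) - 7/(108*(t - 3)); each piece integrates to a log, atan, or power term.
Check: d/dt[(-7*t*log(t - 3) + 619*t*log(t + 3) - 684*t*log(t + 4) - 21*log(t - 3) + 1857*log(t + 3) - 2052*log(t + 4) + 354)/(108*(t + 3))] = (5 - 2*t**3)/(3*t**4 + 21*t**3 + 9*t**2 - 189*t - 324), which equals f(t).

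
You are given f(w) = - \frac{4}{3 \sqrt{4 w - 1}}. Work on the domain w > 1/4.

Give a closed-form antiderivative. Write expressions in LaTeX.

An antiderivative is F(w) = - \frac{2 \sqrt{4 w - 1}}{3}.

Check any antiderivative F(w) by computing F'(w) and comparing it with f(w).
Check: d/dw[- \frac{2 \sqrt{4 w - 1}}{3}] = - \frac{4}{3 \sqrt{4 w - 1}} = f(w).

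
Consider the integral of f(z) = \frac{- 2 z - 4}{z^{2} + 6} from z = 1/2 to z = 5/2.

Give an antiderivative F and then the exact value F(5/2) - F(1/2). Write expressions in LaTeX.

Antiderivative: F(z) = \frac{- 3 \log{\left(z^{2} + 6 \right)} - 2 \sqrt{6} \operatorname{atan}{\left(\frac{\sqrt{6} z}{6} \right)}}{3}; value = - \log{\left(\frac{49}{4} \right)} - \frac{2 \sqrt{6} \operatorname{atan}{\left(\frac{5 \sqrt{6}}{12} \right)}}{3} + \frac{2 \sqrt{6} \operatorname{atan}{\left(\frac{\sqrt{6}}{12} \right)}}{3} + \log{\left(\frac{25}{4} \right)}

A candidate is checked by its d/dz: the result must match f(z).
F(z) = \frac{- 3 \log{\left(z^{2} + 6 \right)} - 2 \sqrt{6} \operatorname{atan}{\left(\frac{\sqrt{6} z}{6} \right)}}{3} is an antiderivative of f.
Check: d/dz[\frac{- 3 \log{\left(z^{2} + 6 \right)} - 2 \sqrt{6} \operatorname{atan}{\left(\frac{\sqrt{6} z}{6} \right)}}{3}] = \frac{- 2 z - 4}{z^{2} + 6} = f(z).
F(5/2) = - \log{\left(\frac{49}{4} \right)} - \frac{2 \sqrt{6} \operatorname{atan}{\left(\frac{5 \sqrt{6}}{12} \right)}}{3}; F(1/2) = - \log{\left(\frac{25}{4} \right)} - \frac{2 \sqrt{6} \operatorname{atan}{\left(\frac{\sqrt{6}}{12} \right)}}{3}.
Integral = F(5/2) - F(1/2) = - \log{\left(\frac{49}{4} \right)} - \frac{2 \sqrt{6} \operatorname{atan}{\left(\frac{5 \sqrt{6}}{12} \right)}}{3} + \frac{2 \sqrt{6} \operatorname{atan}{\left(\frac{\sqrt{6}}{12} \right)}}{3} + \log{\left(\frac{25}{4} \right)}.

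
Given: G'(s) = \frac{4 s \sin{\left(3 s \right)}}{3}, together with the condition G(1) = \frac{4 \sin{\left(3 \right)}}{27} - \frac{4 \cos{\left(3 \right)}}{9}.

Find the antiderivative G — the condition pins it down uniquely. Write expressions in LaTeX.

G(s) = - \frac{4 \left(3 s \cos{\left(3 s \right)} - \sin{\left(3 s \right)}\right)}{27}

A candidate passes only if d/ds[G] lands on the given G'(s) exactly.
A general antiderivative is - \frac{4 s \cos{\left(3 s \right)}}{9} + \frac{4 \sin{\left(3 s \right)}}{27} + C.
The condition gives C = \frac{4 \sin{\left(3 \right)}}{27} - \frac{4 \cos{\left(3 \right)}}{9} - (\frac{4 \sin{\left(3 \right)}}{27} - \frac{4 \cos{\left(3 \right)}}{9}) = 0.
So G(s) = - \frac{4 \left(3 s \cos{\left(3 s \right)} - \sin{\left(3 s \right)}\right)}{27}.
Check: d/ds[- \frac{4 \left(3 s \cos{\left(3 s \right)} - \sin{\left(3 s \right)}\right)}{27}] = \frac{4 s \sin{\left(3 s \right)}}{3} = G'(s).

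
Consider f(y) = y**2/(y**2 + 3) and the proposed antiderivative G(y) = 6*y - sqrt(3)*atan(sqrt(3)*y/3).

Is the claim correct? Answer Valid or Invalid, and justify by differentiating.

Invalid: d/dy[G] - f = 5, which is not 0.

d/dy[G] = (6*y**2 + 15)/(y**2 + 3)
d/dy[G] - f(y) = 5 != 0.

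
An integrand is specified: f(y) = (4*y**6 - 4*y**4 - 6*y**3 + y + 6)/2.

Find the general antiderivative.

F(y) = y*(40*y**6 - 56*y**4 - 105*y**3 + 35*y + 420)/140 + C

An antiderivative F(y) passes only if d/dy[F] lands on f(y) exactly.
Check: d/dy[y*(40*y**6 - 56*y**4 - 105*y**3 + 35*y + 420)/140] = 2*y**6 - 2*y**4 - 3*y**3 + y/2 + 3, which equals f(y).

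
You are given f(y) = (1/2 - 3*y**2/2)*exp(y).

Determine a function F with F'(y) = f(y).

f has the shape u'v + uv' for u = -3*y**2/2 + 3*y - 5/2 and v = exp(y) — it is the derivative of the product u*v.
Check: d/dy[-(3*y**2 - 6*y + 5)*exp(y)/2] = -3*y**2*exp(y)/2 + exp(y)/2, which equals f(y).

An antiderivative is F(y) = -(3*y**2 - 6*y + 5)*exp(y)/2.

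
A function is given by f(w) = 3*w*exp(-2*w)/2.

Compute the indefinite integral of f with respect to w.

Recognize the product-rule pattern: f = u'v + uv' with u = -3*w/4 - 3/8, v = exp(-2*w), so integration by parts undoes it.
Check: d/dw[-3*(2*w + 1)*exp(-2*w)/8] = 3*w*exp(-2*w)/2 = f(w).

F(w) = -3*(2*w + 1)*exp(-2*w)/8 + C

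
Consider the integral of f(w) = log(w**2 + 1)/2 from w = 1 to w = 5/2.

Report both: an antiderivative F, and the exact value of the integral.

Antiderivative: F(w) = w*log(w**2 + 1)/2 - w + atan(w); value = -3/2 - pi/4 - log(2)/2 + atan(5/2) + 5*log(29/4)/4

Differentiate the proposed F(w) back; it has to land on f(w) exactly.
F(w) = w*log(w**2 + 1)/2 - w + atan(w) is an antiderivative of f.
Check: d/dw[w*log(w**2 + 1)/2 - w + atan(w)] = log(w**2 + 1)/2 = f(w).
F(5/2) = -5/2 + atan(5/2) + 5*log(29/4)/4; F(1) = -1 + log(2)/2 + pi/4.
Integral = F(5/2) - F(1) = -3/2 - pi/4 - log(2)/2 + atan(5/2) + 5*log(29/4)/4.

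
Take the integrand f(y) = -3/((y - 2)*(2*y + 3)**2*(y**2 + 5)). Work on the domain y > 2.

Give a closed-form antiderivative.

The denominator factors as (y - 2)*(2*y + 3)**2*(y**2 + 5); partial fractions split f into directly integrable pieces: -(35*y - 38)/(2523*(y**2 + 5)) + 1704/(41209*(2*y + 3)) + 24/(203*(2*y + 3)**2) - 1/(147*(y - 2)).
Check: d/dy[(-16820*y*log(y - 2) + 51120*y*log(y + 3/2) - 17150*y*log(y**2 + 5) + 7448*sqrt(5)*y*atan(sqrt(5)*y/5) - 25230*log(y - 2) + 76680*log(y + 3/2) - 25725*log(y**2 + 5) + 11172*sqrt(5)*atan(sqrt(5)*y/5) - 73080)/(2472540*y + 3708810)] = -3/(4*y**5 + 4*y**4 + 5*y**3 + 2*y**2 - 75*y - 90), which equals f(y).

An antiderivative is F(y) = (-16820*y*log(y - 2) + 51120*y*log(y + 3/2) - 17150*y*log(y**2 + 5) + 7448*sqrt(5)*y*atan(sqrt(5)*y/5) - 25230*log(y - 2) + 76680*log(y + 3/2) - 25725*log(y**2 + 5) + 11172*sqrt(5)*atan(sqrt(5)*y/5) - 73080)/(2472540*y + 3708810).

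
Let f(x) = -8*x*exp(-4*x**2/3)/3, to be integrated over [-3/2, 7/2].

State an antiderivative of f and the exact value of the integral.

Antiderivative: F(x) = exp(-4*x**2/3); value = -exp(-3) + exp(-49/3)

f matches the chain-rule pattern g'(h)*h' with inner function h(x) = -4*x**2/3; substituting u = h(x) collapses the integral.
F(x) = exp(-4*x**2/3) is an antiderivative of f.
Check: d/dx[exp(-4*x**2/3)] = -8*x*exp(-4*x**2/3)/3 = f(x).
F(7/2) = exp(-49/3); F(-3/2) = exp(-3).
Integral = F(7/2) - F(-3/2) = -exp(-3) + exp(-49/3).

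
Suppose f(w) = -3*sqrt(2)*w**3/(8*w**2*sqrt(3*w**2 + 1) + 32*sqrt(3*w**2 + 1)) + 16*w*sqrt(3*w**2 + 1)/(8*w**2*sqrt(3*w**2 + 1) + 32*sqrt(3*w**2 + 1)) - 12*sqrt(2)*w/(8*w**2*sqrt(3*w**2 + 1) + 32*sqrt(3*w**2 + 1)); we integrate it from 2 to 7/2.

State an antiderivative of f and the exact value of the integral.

Integrate term by term and add the pieces.
F(w) = (-sqrt(2)*sqrt(3*w**2 + 1) + 8*log(3*w**2/2 + 6))/8 is an antiderivative of f.
Check: d/dw[(-sqrt(2)*sqrt(3*w**2 + 1) + 8*log(3*w**2/2 + 6))/8] = (-3*sqrt(2)*w**3 + 16*w*sqrt(3*w**2 + 1) - 12*sqrt(2)*w)/(8*w**2*sqrt(3*w**2 + 1) + 32*sqrt(3*w**2 + 1)), which equals f(w).
F(7/2) = -sqrt(302)/16 + log(195/8); F(2) = -sqrt(26)/8 + log(12).
Integral = F(7/2) - F(2) = -log(12) - sqrt(302)/16 + sqrt(26)/8 + log(195/8).

Antiderivative: F(w) = (-sqrt(2)*sqrt(3*w**2 + 1) + 8*log(3*w**2/2 + 6))/8; value = -log(12) - sqrt(302)/16 + sqrt(26)/8 + log(195/8)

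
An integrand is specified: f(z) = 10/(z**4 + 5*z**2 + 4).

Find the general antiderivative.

Any candidate F(z) must reproduce f(z) exactly when differentiated.
Check: d/dz[-5*atan(z/2)/3 + 10*atan(z)/3] = 10/(z**4 + 5*z**2 + 4) = f(z).

F(z) = -5*atan(z/2)/3 + 10*atan(z)/3 + C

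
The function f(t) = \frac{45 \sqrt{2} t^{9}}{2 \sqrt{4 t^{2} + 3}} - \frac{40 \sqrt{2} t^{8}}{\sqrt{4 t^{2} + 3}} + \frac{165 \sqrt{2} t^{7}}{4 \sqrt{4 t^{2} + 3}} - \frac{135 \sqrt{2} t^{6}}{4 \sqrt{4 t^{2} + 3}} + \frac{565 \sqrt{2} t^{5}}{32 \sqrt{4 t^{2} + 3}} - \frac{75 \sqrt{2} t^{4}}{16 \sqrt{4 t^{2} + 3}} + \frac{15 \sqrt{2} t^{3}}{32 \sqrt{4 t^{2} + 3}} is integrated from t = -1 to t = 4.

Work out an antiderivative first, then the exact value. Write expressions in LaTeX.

f has the shape u'v + uv' for u = \frac{5 \sqrt{2 t^{2} + \frac{3}{2}}}{4} and v = \left(t^{2} - \frac{t}{2}\right)^{4} — it is the derivative of the product u*v.
F(t) = \frac{5 \left(t^{2} - \frac{t}{2}\right)^{4} \sqrt{2 t^{2} + \frac{3}{2}}}{4} is an antiderivative of f.
Check: d/dt[\frac{5 \left(t^{2} - \frac{t}{2}\right)^{4} \sqrt{2 t^{2} + \frac{3}{2}}}{4}] = \frac{\sqrt{2} \left(720 t^{9} - 1280 t^{8} + 1320 t^{7} - 1080 t^{6} + 565 t^{5} - 150 t^{4} + 15 t^{3}\right)}{32 \sqrt{4 t^{2} + 3}}, which equals f(t).
F(4) = 24010 \sqrt{134}; F(-1) = \frac{405 \sqrt{14}}{128}.
Integral = F(4) - F(-1) = - \frac{405 \sqrt{14}}{128} + 24010 \sqrt{134}.

Antiderivative: F(t) = \frac{5 \left(t^{2} - \frac{t}{2}\right)^{4} \sqrt{2 t^{2} + \frac{3}{2}}}{4}; value = - \frac{405 \sqrt{14}}{128} + 24010 \sqrt{134}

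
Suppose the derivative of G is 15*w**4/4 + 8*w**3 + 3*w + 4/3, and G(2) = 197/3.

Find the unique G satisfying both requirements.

G(w) = 3*w**5/4 + 2*w**4 + 3*w**2/2 + 4*w/3 + 1

The integrand splits into summands that can be handled one at a time.
A general antiderivative is 3*w**5/4 + 2*w**4 + 3*w**2/2 + 4*w/3 + C.
The condition gives C = 197/3 - (194/3) = 1.
So G(w) = 3*w**5/4 + 2*w**4 + 3*w**2/2 + 4*w/3 + 1.
Check: d/dw[3*w**5/4 + 2*w**4 + 3*w**2/2 + 4*w/3 + 1] = 15*w**4/4 + 8*w**3 + 3*w + 4/3 = G'(w).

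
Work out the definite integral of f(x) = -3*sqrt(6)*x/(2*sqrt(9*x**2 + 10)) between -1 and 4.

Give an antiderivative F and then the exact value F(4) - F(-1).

Antiderivative: F(x) = -sqrt(6)*sqrt(9*x**2 + 10)/6; value = -sqrt(231)/3 + sqrt(114)/6

f matches the chain-rule pattern g'(h)*h' with inner function h(x) = 3*x**2/2 + 5/3; substituting u = h(x) collapses the integral.
F(x) = -sqrt(6)*sqrt(9*x**2 + 10)/6 is an antiderivative of f.
Check: d/dx[-sqrt(6)*sqrt(9*x**2 + 10)/6] = -3*sqrt(6)*x/(2*sqrt(9*x**2 + 10)) = f(x).
F(4) = -sqrt(231)/3; F(-1) = -sqrt(114)/6.
Integral = F(4) - F(-1) = -sqrt(231)/3 + sqrt(114)/6.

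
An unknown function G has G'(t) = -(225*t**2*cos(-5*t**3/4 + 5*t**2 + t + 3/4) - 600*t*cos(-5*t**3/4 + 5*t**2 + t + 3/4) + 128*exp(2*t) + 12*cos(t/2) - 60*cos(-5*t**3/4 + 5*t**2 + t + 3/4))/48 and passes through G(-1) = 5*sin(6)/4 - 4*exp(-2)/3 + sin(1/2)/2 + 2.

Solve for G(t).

Whatever form G(t) takes, its d/dt must return the stated G'(t).
A general antiderivative is -4*exp(2*t)/3 - sin(t/2)/2 + 5*sin(-5*t**3/4 + 5*t**2 + t + 3/4)/4 + C.
The condition gives C = 5*sin(6)/4 - 4*exp(-2)/3 + sin(1/2)/2 + 2 - (5*sin(6)/4 - 4*exp(-2)/3 + sin(1/2)/2) = 2.
So G(t) = (-16*exp(2*t) - 6*sin(t/2) + 15*sin(-5*t**3/4 + 5*t**2 + t + 3/4) + 24)/12.
Check: d/dt[(-16*exp(2*t) - 6*sin(t/2) + 15*sin(-5*t**3/4 + 5*t**2 + t + 3/4) + 24)/12] = -75*t**2*cos(-5*t**3/4 + 5*t**2 + t + 3/4)/16 + 25*t*cos(-5*t**3/4 + 5*t**2 + t + 3/4)/2 - 8*exp(2*t)/3 - cos(t/2)/4 + 5*cos(-5*t**3/4 + 5*t**2 + t + 3/4)/4, which equals G'(t).

G(t) = (-16*exp(2*t) - 6*sin(t/2) + 15*sin(-5*t**3/4 + 5*t**2 + t + 3/4) + 24)/12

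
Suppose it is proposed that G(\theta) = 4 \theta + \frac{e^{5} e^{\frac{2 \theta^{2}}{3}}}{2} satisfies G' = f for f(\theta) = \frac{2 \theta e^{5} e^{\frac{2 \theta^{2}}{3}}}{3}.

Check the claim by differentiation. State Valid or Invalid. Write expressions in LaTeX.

d/d\theta[G] = \frac{2 \theta e^{5} e^{\frac{2 \theta^{2}}{3}}}{3} + 4
d/d\theta[G] - f(\theta) = 4 != 0.

Invalid: d/d\theta[G] - f = 4, which is not 0.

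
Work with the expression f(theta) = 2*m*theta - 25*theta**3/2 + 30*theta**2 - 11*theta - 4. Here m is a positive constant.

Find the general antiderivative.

F(theta) = m*theta**2 - (5*theta**2/2 - 4*theta - 1)**2/2 + C

Integrate term by term and add the pieces.
Check: d/dtheta[m*theta**2 - (5*theta**2/2 - 4*theta - 1)**2/2] = 2*m*theta - 25*theta**3/2 + 30*theta**2 - 11*theta - 4 = f(theta).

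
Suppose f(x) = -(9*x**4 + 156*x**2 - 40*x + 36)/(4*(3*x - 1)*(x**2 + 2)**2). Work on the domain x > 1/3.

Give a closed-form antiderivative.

An antiderivative is F(x) = (-3*(x**2 + 2)*log(3*x/2 - 1/2) + 20)/(4*(x**2 + 2)).

Differentiate the proposed F(x) back; it has to land on f(x) exactly.
Check: d/dx[(-3*(x**2 + 2)*log(3*x/2 - 1/2) + 20)/(4*(x**2 + 2))] = (-9*x**4 - 156*x**2 + 40*x - 36)/(12*x**5 - 4*x**4 + 48*x**3 - 16*x**2 + 48*x - 16), which equals f(x).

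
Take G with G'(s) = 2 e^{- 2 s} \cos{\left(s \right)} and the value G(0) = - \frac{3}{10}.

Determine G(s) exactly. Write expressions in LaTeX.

For G(s) to be correct, d/ds[G] must agree with the stated G'(s) identically.
A general antiderivative is \frac{2 e^{- 2 s} \sin{\left(s \right)}}{5} - \frac{4 e^{- 2 s} \cos{\left(s \right)}}{5} + C.
The condition gives C = - \frac{3}{10} - (- \frac{4}{5}) = \frac{1}{2}.
So G(s) = \frac{\left(5 e^{2 s} + 4 \sin{\left(s \right)} - 8 \cos{\left(s \right)}\right) e^{- 2 s}}{10}.
Check: d/ds[\frac{\left(5 e^{2 s} + 4 \sin{\left(s \right)} - 8 \cos{\left(s \right)}\right) e^{- 2 s}}{10}] = 2 e^{- 2 s} \cos{\left(s \right)} = G'(s).

G(s) = \frac{\left(5 e^{2 s} + 4 \sin{\left(s \right)} - 8 \cos{\left(s \right)}\right) e^{- 2 s}}{10}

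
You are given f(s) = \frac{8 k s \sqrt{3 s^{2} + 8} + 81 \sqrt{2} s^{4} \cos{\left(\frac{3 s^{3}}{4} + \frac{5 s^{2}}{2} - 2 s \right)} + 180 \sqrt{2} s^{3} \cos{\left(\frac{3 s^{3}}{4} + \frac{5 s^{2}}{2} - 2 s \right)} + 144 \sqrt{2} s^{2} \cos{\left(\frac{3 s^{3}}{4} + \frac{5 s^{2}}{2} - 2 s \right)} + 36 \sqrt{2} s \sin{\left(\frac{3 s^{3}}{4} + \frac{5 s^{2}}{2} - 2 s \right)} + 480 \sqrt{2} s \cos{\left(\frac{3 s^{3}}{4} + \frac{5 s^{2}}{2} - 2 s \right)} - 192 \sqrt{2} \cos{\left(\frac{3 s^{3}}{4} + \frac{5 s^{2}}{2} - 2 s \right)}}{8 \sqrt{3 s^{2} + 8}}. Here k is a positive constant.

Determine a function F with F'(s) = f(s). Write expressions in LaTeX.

A first test for any F(s): its s-derivative must equal f(s) identically.
Check: d/ds[\frac{k s^{2} + 3 \sqrt{2} \sqrt{3 s^{2} + 8} \sin{\left(\frac{3 s^{3}}{4} + \frac{5 s^{2}}{2} - 2 s \right)}}{2}] = \frac{8 k s \sqrt{3 s^{2} + 8} + 81 \sqrt{2} s^{4} \cos{\left(\frac{3 s^{3}}{4} + \frac{5 s^{2}}{2} - 2 s \right)} + 180 \sqrt{2} s^{3} \cos{\left(\frac{3 s^{3}}{4} + \frac{5 s^{2}}{2} - 2 s \right)} + 144 \sqrt{2} s^{2} \cos{\left(\frac{3 s^{3}}{4} + \frac{5 s^{2}}{2} - 2 s \right)} + 36 \sqrt{2} s \sin{\left(\frac{3 s^{3}}{4} + \frac{5 s^{2}}{2} - 2 s \right)} + 480 \sqrt{2} s \cos{\left(\frac{3 s^{3}}{4} + \frac{5 s^{2}}{2} - 2 s \right)} - 192 \sqrt{2} \cos{\left(\frac{3 s^{3}}{4} + \frac{5 s^{2}}{2} - 2 s \right)}}{8 \sqrt{3 s^{2} + 8}} = f(s).

An antiderivative is F(s) = \frac{k s^{2} + 3 \sqrt{2} \sqrt{3 s^{2} + 8} \sin{\left(\frac{3 s^{3}}{4} + \frac{5 s^{2}}{2} - 2 s \right)}}{2}.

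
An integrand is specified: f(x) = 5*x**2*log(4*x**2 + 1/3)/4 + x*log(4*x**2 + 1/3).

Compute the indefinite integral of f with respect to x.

The integrand splits into summands that can be handled one at a time.
Check: d/dx[-5*x**3/18 - x**2/2 + 5*x/72 + (5*x**3/12 + x**2/2)*log(4*x**2 + 1/3) + log(x**2 + 1/12)/24 - 5*sqrt(3)*atan(2*sqrt(3)*x)/432] = 5*x**2*log(4*x**2 + 1/3)/4 + x*log(4*x**2 + 1/3) = f(x).

F(x) = -5*x**3/18 - x**2/2 + 5*x/72 + (5*x**3/12 + x**2/2)*log(4*x**2 + 1/3) + log(x**2 + 1/12)/24 - 5*sqrt(3)*atan(2*sqrt(3)*x)/432 + C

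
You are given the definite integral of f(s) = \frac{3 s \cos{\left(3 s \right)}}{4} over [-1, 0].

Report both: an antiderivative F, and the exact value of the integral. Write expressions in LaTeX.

Since d/ds undoes antidifferentiation here, F'(s) = f(s) is required of F(s).
F(s) = \frac{s \sin{\left(3 s \right)}}{4} + \frac{\cos{\left(3 s \right)}}{12} is an antiderivative of f.
Check: d/ds[\frac{s \sin{\left(3 s \right)}}{4} + \frac{\cos{\left(3 s \right)}}{12}] = \frac{3 s \cos{\left(3 s \right)}}{4} = f(s).
F(0) = \frac{1}{12}; F(-1) = \frac{\cos{\left(3 \right)}}{12} + \frac{\sin{\left(3 \right)}}{4}.
Integral = F(0) - F(-1) = - \frac{\sin{\left(3 \right)}}{4} - \frac{\cos{\left(3 \right)}}{12} + \frac{1}{12}.

Antiderivative: F(s) = \frac{s \sin{\left(3 s \right)}}{4} + \frac{\cos{\left(3 s \right)}}{12}; value = - \frac{\sin{\left(3 \right)}}{4} - \frac{\cos{\left(3 \right)}}{12} + \frac{1}{12}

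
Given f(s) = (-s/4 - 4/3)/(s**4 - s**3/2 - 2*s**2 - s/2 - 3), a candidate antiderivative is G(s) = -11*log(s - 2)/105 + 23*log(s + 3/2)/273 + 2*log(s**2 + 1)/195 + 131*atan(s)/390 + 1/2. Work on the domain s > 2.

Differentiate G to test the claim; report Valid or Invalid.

d/ds[G] = (-3*s - 16)/(12*s**4 - 6*s**3 - 24*s**2 - 6*s - 36)
This equals f(s) exactly, so the claim holds.

Valid: G'(s) = f(s).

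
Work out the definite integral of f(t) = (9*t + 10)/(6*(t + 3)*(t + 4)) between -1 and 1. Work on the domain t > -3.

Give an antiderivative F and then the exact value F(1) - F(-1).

Factor the denominator (6*(t + 3)*(t + 4)) and decompose: f = 13/(3*(t + 4)) - 17/(6*(t + 3)); each piece integrates to a log, atan, or power term.
F(t) = (-17*log(t + 3) + 26*log(t + 4))/6 is an antiderivative of f.
Check: d/dt[(-17*log(t + 3) + 26*log(t + 4))/6] = (9*t + 10)/(6*t**2 + 42*t + 72), which equals f(t).
F(1) = -17*log(4)/6 + 13*log(5)/3; F(-1) = -17*log(2)/6 + 13*log(3)/3.
Integral = F(1) - F(-1) = -13*log(3)/3 - 17*log(4)/6 + 17*log(2)/6 + 13*log(5)/3.

Antiderivative: F(t) = (-17*log(t + 3) + 26*log(t + 4))/6; value = -13*log(3)/3 - 17*log(4)/6 + 17*log(2)/6 + 13*log(5)/3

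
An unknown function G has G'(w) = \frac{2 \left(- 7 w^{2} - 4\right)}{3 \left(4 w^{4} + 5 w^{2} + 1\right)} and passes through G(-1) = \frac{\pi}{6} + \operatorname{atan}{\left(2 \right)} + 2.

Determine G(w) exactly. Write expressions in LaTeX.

A first test for any G(w): its w-derivative must equal the given G'(w).
A general antiderivative is - \frac{2 \operatorname{atan}{\left(w \right)}}{3} - \operatorname{atan}{\left(2 w \right)} + C.
The condition gives C = \frac{\pi}{6} + \operatorname{atan}{\left(2 \right)} + 2 - (\frac{\pi}{6} + \operatorname{atan}{\left(2 \right)}) = 2.
So G(w) = \frac{- 2 \operatorname{atan}{\left(w \right)} - 3 \operatorname{atan}{\left(2 w \right)} + 6}{3}.
Check: d/dw[\frac{- 2 \operatorname{atan}{\left(w \right)} - 3 \operatorname{atan}{\left(2 w \right)} + 6}{3}] = \frac{- 14 w^{2} - 8}{12 w^{4} + 15 w^{2} + 3}, which equals G'(w).

G(w) = \frac{- 2 \operatorname{atan}{\left(w \right)} - 3 \operatorname{atan}{\left(2 w \right)} + 6}{3}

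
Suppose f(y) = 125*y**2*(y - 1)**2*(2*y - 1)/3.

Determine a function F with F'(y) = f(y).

An antiderivative is F(y) = 3*(5*y**2/3 - 5*y/3)**3.

The substitution u = 5*y**2/3 - 5*y/3 works: f is exactly (dF/du)*(du/dy) for that inner function.
Check: d/dy[3*(5*y**2/3 - 5*y/3)**3] = 250*y**5/3 - 625*y**4/3 + 500*y**3/3 - 125*y**2/3, which equals f(y).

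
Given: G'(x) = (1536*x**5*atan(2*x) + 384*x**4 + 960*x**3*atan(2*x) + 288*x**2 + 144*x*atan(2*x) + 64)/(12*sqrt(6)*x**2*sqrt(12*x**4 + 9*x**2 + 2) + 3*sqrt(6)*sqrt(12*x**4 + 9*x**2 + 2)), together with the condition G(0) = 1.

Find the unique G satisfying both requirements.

G(x) = sqrt(6)*(16*sqrt(12*x**4 + 9*x**2 + 2)*atan(2*x) + 3*sqrt(6))/18

G'(x) has the shape u'v + uv' for u = 16*sqrt(2*x**4 + 3*x**2/2 + 1/3)/3 and v = atan(2*x) — it is the derivative of the product u*v.
A general antiderivative is 16*sqrt(2*x**4 + 3*x**2/2 + 1/3)*atan(2*x)/3 + C.
The condition gives C = 1 - (0) = 1.
So G(x) = sqrt(6)*(16*sqrt(12*x**4 + 9*x**2 + 2)*atan(2*x) + 3*sqrt(6))/18.
Check: d/dx[sqrt(6)*(16*sqrt(12*x**4 + 9*x**2 + 2)*atan(2*x) + 3*sqrt(6))/18] = (768*sqrt(6)*x**5*atan(2*x) + 192*sqrt(6)*x**4 + 480*sqrt(6)*x**3*atan(2*x) + 144*sqrt(6)*x**2 + 72*sqrt(6)*x*atan(2*x) + 32*sqrt(6))/(36*x**2*sqrt(12*x**4 + 9*x**2 + 2) + 9*sqrt(12*x**4 + 9*x**2 + 2)), which equals G'(x).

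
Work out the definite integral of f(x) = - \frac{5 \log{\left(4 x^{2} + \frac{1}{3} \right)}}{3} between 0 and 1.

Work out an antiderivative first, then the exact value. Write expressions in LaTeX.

Any candidate F(x) must reproduce f(x) exactly when differentiated.
F(x) = - \frac{5 x \log{\left(4 x^{2} + \frac{1}{3} \right)}}{3} + \frac{10 x}{3} - \frac{5 \sqrt{3} \operatorname{atan}{\left(2 \sqrt{3} x \right)}}{9} is an antiderivative of f.
Check: d/dx[- \frac{5 x \log{\left(4 x^{2} + \frac{1}{3} \right)}}{3} + \frac{10 x}{3} - \frac{5 \sqrt{3} \operatorname{atan}{\left(2 \sqrt{3} x \right)}}{9}] = - \frac{5 \log{\left(4 x^{2} + \frac{1}{3} \right)}}{3} = f(x).
F(1) = - \frac{5 \log{\left(\frac{13}{3} \right)}}{3} - \frac{5 \sqrt{3} \operatorname{atan}{\left(2 \sqrt{3} \right)}}{9} + \frac{10}{3}; F(0) = 0.
Integral = F(1) - F(0) = - \frac{5 \log{\left(\frac{13}{3} \right)}}{3} - \frac{5 \sqrt{3} \operatorname{atan}{\left(2 \sqrt{3} \right)}}{9} + \frac{10}{3}.

Antiderivative: F(x) = - \frac{5 x \log{\left(4 x^{2} + \frac{1}{3} \right)}}{3} + \frac{10 x}{3} - \frac{5 \sqrt{3} \operatorname{atan}{\left(2 \sqrt{3} x \right)}}{9}; value = - \frac{5 \log{\left(\frac{13}{3} \right)}}{3} - \frac{5 \sqrt{3} \operatorname{atan}{\left(2 \sqrt{3} \right)}}{9} + \frac{10}{3}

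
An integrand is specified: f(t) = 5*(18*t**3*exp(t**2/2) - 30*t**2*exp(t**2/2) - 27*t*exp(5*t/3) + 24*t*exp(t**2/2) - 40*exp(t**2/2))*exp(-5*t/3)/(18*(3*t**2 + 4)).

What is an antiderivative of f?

A first test for any F(t): its t-derivative must equal f(t) identically.
Check: d/dt[-5*log(3*t**2/2 + 2)/4 + 5*exp(-5*t/3)*exp(t**2/2)/3] = (90*t**3*exp(t**2/2) - 150*t**2*exp(t**2/2) - 135*t*exp(5*t/3) + 120*t*exp(t**2/2) - 200*exp(t**2/2))/(54*t**2*exp(5*t/3) + 72*exp(5*t/3)), which equals f(t).

An antiderivative is F(t) = -5*log(3*t**2/2 + 2)/4 + 5*exp(-5*t/3)*exp(t**2/2)/3.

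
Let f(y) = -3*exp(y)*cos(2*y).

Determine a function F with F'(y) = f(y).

Any candidate F(y) must reproduce f(y) exactly when differentiated.
Check: d/dy[-6*exp(y)*sin(2*y)/5 - 3*exp(y)*cos(2*y)/5] = -3*exp(y)*cos(2*y) = f(y).

An antiderivative is F(y) = -6*exp(y)*sin(2*y)/5 - 3*exp(y)*cos(2*y)/5.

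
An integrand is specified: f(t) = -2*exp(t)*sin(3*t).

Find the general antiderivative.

Since d/dt undoes antidifferentiation here, F'(t) = f(t) is required of F(t).
Check: d/dt[-exp(t)*sin(3*t)/5 + 3*exp(t)*cos(3*t)/5] = -2*exp(t)*sin(3*t) = f(t).

F(t) = -exp(t)*sin(3*t)/5 + 3*exp(t)*cos(3*t)/5 + C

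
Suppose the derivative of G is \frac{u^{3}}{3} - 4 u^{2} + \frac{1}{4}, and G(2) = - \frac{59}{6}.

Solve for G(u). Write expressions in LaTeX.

G(u) = \frac{u^{4}}{12} - \frac{4 u^{3}}{3} + \frac{u}{4} - 1

Integrate term by term and add the pieces.
A general antiderivative is \frac{u^{4}}{12} - \frac{4 u^{3}}{3} + \frac{u}{4} + C.
The condition gives C = - \frac{59}{6} - (- \frac{53}{6}) = -1.
So G(u) = \frac{u^{4}}{12} - \frac{4 u^{3}}{3} + \frac{u}{4} - 1.
Check: d/du[\frac{u^{4}}{12} - \frac{4 u^{3}}{3} + \frac{u}{4} - 1] = \frac{u^{3}}{3} - 4 u^{2} + \frac{1}{4} = G'(u).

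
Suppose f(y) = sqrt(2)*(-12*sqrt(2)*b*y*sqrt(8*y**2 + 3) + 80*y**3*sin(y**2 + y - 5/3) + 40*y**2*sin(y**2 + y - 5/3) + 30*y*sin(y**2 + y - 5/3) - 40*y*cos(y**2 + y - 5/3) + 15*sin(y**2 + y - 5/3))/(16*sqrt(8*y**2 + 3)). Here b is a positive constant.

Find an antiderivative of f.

An antiderivative is F(y) = sqrt(2)*(-6*sqrt(2)*b*y**2 - 5*sqrt(8*y**2 + 3)*cos(y**2 + y - 5/3))/16.

For F(y) to be correct the identity F'(y) - f(y) = 0 must hold.
Check: d/dy[sqrt(2)*(-6*sqrt(2)*b*y**2 - 5*sqrt(8*y**2 + 3)*cos(y**2 + y - 5/3))/16] = (-24*b*y*sqrt(8*y**2 + 3) + 80*sqrt(2)*y**3*sin(y**2 + y - 5/3) + 40*sqrt(2)*y**2*sin(y**2 + y - 5/3) + 30*sqrt(2)*y*sin(y**2 + y - 5/3) - 40*sqrt(2)*y*cos(y**2 + y - 5/3) + 15*sqrt(2)*sin(y**2 + y - 5/3))/(16*sqrt(8*y**2 + 3)), which equals f(y).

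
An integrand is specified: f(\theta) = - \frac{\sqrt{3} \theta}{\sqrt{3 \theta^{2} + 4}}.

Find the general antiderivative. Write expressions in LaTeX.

F(\theta) = - \frac{\sqrt{3} \sqrt{3 \theta^{2} + 4}}{3} + C

f matches the chain-rule pattern g'(h)*h' with inner function h(\theta) = \theta^{2} + \frac{4}{3}; substituting u = h(\theta) collapses the integral.
Check: d/d\theta[- \frac{\sqrt{3} \sqrt{3 \theta^{2} + 4}}{3}] = - \frac{\sqrt{3} \theta}{\sqrt{3 \theta^{2} + 4}} = f(\theta).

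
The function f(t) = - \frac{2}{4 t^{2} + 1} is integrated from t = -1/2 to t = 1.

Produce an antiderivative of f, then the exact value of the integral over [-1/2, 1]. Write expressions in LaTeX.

For F(t) to be correct the identity F'(t) - f(t) = 0 must hold.
F(t) = - \operatorname{atan}{\left(2 t \right)} is an antiderivative of f.
Check: d/dt[- \operatorname{atan}{\left(2 t \right)}] = - \frac{2}{4 t^{2} + 1} = f(t).
F(1) = - \operatorname{atan}{\left(2 \right)}; F(-1/2) = \frac{\pi}{4}.
Integral = F(1) - F(-1/2) = - \operatorname{atan}{\left(2 \right)} - \frac{\pi}{4}.

Antiderivative: F(t) = - \operatorname{atan}{\left(2 t \right)}; value = - \operatorname{atan}{\left(2 \right)} - \frac{\pi}{4}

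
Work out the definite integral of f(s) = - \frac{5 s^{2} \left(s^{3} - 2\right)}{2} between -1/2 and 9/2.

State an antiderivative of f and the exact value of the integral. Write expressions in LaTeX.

Antiderivative: F(s) = - \frac{5 s^{3} \left(s^{3} - 4\right)}{12}; value = - \frac{52925}{16}

Recover f(s) by differentiating a candidate F(s); any mismatch rules it out.
F(s) = - \frac{5 s^{3} \left(s^{3} - 4\right)}{12} is an antiderivative of f.
Check: d/ds[- \frac{5 s^{3} \left(s^{3} - 4\right)}{12}] = - \frac{5 s^{5}}{2} + 5 s^{2}, which equals f(s).
F(9/2) = - \frac{846855}{256}; F(-1/2) = - \frac{55}{256}.
Integral = F(9/2) - F(-1/2) = - \frac{52925}{16}.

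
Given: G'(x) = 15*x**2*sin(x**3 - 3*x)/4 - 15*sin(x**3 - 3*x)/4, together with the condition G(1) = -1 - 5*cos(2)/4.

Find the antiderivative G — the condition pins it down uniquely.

G'(x) matches the chain-rule pattern g'(h)*h' with inner function h(x) = x**3 - 3*x; substituting u = h(x) collapses the integral.
A general antiderivative is -5*cos(x**3 - 3*x)/4 + C.
The condition gives C = -1 - 5*cos(2)/4 - (-5*cos(2)/4) = -1.
So G(x) = -5*cos(x**3 - 3*x)/4 - 1.
Check: d/dx[-5*cos(x**3 - 3*x)/4 - 1] = 15*x**2*sin(x**3 - 3*x)/4 - 15*sin(x**3 - 3*x)/4 = G'(x).

G(x) = -5*cos(x**3 - 3*x)/4 - 1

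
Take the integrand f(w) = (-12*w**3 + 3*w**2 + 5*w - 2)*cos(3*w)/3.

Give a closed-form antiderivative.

Any candidate F(w) must reproduce f(w) exactly when differentiated.
Check: d/dw[(-36*w**3*sin(3*w) + 9*w**2*sin(3*w) - 36*w**2*cos(3*w) + 39*w*sin(3*w) + 6*w*cos(3*w) - 8*sin(3*w) + 13*cos(3*w))/27] = -4*w**3*cos(3*w) + w**2*cos(3*w) + 5*w*cos(3*w)/3 - 2*cos(3*w)/3, which equals f(w).

An antiderivative is F(w) = (-36*w**3*sin(3*w) + 9*w**2*sin(3*w) - 36*w**2*cos(3*w) + 39*w*sin(3*w) + 6*w*cos(3*w) - 8*sin(3*w) + 13*cos(3*w))/27.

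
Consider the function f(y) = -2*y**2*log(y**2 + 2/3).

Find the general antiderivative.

Since d/dy undoes antidifferentiation here, F'(y) = f(y) is required of F(y).
Check: d/dy[-2*y**3*log(y**2 + 2/3)/3 + 4*y**3/9 - 8*y/9 + 8*sqrt(6)*atan(sqrt(6)*y/2)/27] = -2*y**2*log(y**2 + 2/3) = f(y).

F(y) = -2*y**3*log(y**2 + 2/3)/3 + 4*y**3/9 - 8*y/9 + 8*sqrt(6)*atan(sqrt(6)*y/2)/27 + C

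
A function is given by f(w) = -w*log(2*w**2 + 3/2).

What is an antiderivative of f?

An antiderivative is F(w) = -(4*w**2*log(2*w**2 + 3/2) - 4*w**2 + 3*log(4*w**2 + 3))/8.

Recover f(w) by differentiating a candidate F(w); any mismatch rules it out.
Check: d/dw[-(4*w**2*log(2*w**2 + 3/2) - 4*w**2 + 3*log(4*w**2 + 3))/8] = -w*log(2*w**2 + 3/2) = f(w).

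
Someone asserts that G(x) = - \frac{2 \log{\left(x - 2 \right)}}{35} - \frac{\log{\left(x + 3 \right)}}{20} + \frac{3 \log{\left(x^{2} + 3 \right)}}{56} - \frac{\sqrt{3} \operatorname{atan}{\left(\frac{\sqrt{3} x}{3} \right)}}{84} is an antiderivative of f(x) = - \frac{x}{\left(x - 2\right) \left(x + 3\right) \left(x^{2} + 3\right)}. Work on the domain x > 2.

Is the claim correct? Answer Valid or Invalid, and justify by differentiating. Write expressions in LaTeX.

Valid: G'(x) = f(x).

d/dx[G] = - \frac{x}{x^{4} + x^{3} - 3 x^{2} + 3 x - 18}
This equals f(x) exactly, so the claim holds.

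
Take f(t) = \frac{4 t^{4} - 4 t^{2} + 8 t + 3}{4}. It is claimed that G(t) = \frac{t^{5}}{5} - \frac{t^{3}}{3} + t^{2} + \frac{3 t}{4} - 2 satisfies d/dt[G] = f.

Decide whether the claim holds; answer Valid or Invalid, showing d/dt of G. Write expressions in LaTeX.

d/dt[G] = t^{4} - t^{2} + 2 t + \frac{3}{4}
This equals f(t) exactly, so the claim holds.

Valid - the claim checks out under differentiation.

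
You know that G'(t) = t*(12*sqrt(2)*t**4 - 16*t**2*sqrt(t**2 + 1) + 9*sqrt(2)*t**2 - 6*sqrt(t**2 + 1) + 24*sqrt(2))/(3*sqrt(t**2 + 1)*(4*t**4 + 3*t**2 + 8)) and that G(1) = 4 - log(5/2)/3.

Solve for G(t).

For G(t) to be correct, d/dt[G] must agree with the stated G'(t) identically.
A general antiderivative is sqrt(2*t**2 + 2) - log(2*t**4/3 + t**2/2 + 4/3)/3 + C.
The condition gives C = 4 - log(5/2)/3 - (2 - log(5/2)/3) = 2.
So G(t) = (3*sqrt(2)*sqrt(t**2 + 1) - log(2*t**4/3 + t**2/2 + 4/3) + 6)/3.
Check: d/dt[(3*sqrt(2)*sqrt(t**2 + 1) - log(2*t**4/3 + t**2/2 + 4/3) + 6)/3] = (12*sqrt(2)*t**5 - 16*t**3*sqrt(t**2 + 1) + 9*sqrt(2)*t**3 - 6*t*sqrt(t**2 + 1) + 24*sqrt(2)*t)/(12*t**4*sqrt(t**2 + 1) + 9*t**2*sqrt(t**2 + 1) + 24*sqrt(t**2 + 1)), which equals G'(t).

G(t) = (3*sqrt(2)*sqrt(t**2 + 1) - log(2*t**4/3 + t**2/2 + 4/3) + 6)/3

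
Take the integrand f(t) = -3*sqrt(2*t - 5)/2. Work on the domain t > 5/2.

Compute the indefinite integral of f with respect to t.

Whatever form F(t) takes, F'(t) = f(t) is non-negotiable.
Check: d/dt[-(2*t - 5)**(3/2)/2] = -3*sqrt(2*t - 5)/2 = f(t).

F(t) = -(2*t - 5)**(3/2)/2 + C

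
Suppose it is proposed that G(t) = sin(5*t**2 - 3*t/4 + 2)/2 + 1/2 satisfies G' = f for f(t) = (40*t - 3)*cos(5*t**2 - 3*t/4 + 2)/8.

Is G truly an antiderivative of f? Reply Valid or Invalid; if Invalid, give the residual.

Valid - the claim checks out under differentiation.

d/dt[G] = 5*t*cos(5*t**2 - 3*t/4 + 2) - 3*cos(5*t**2 - 3*t/4 + 2)/8
This equals f(t) exactly, so the claim holds.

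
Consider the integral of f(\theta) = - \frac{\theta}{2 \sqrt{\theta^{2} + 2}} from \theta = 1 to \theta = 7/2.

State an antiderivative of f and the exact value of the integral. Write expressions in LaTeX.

Antiderivative: F(\theta) = - \frac{\sqrt{\theta^{2} + 2}}{2}; value = - \frac{\sqrt{57}}{4} + \frac{\sqrt{3}}{2}

The substitution u = \theta^{2} + 2 works: f is exactly (dF/du)*(du/d\theta) for that inner function.
F(\theta) = - \frac{\sqrt{\theta^{2} + 2}}{2} is an antiderivative of f.
Check: d/d\theta[- \frac{\sqrt{\theta^{2} + 2}}{2}] = - \frac{\theta}{2 \sqrt{\theta^{2} + 2}} = f(\theta).
F(7/2) = - \frac{\sqrt{57}}{4}; F(1) = - \frac{\sqrt{3}}{2}.
Integral = F(7/2) - F(1) = - \frac{\sqrt{57}}{4} + \frac{\sqrt{3}}{2}.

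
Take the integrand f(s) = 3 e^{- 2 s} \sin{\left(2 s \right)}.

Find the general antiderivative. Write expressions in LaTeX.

F(s) = - \frac{3 \left(\sin{\left(2 s \right)} + \cos{\left(2 s \right)}\right) e^{- 2 s}}{4} + C

Check any antiderivative F(s) by computing F'(s) and comparing it with f(s).
Check: d/ds[- \frac{3 \left(\sin{\left(2 s \right)} + \cos{\left(2 s \right)}\right) e^{- 2 s}}{4}] = 3 e^{- 2 s} \sin{\left(2 s \right)} = f(s).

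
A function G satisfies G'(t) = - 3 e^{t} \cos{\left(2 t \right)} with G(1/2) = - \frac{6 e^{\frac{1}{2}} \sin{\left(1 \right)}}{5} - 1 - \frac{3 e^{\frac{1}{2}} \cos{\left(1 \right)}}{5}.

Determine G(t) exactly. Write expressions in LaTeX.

A candidate passes only if d/dt[G] lands on the given G'(t) exactly.
A general antiderivative is - \frac{6 e^{t} \sin{\left(2 t \right)}}{5} - \frac{3 e^{t} \cos{\left(2 t \right)}}{5} + C.
The condition gives C = - \frac{6 e^{\frac{1}{2}} \sin{\left(1 \right)}}{5} - 1 - \frac{3 e^{\frac{1}{2}} \cos{\left(1 \right)}}{5} - (- \frac{6 e^{\frac{1}{2}} \sin{\left(1 \right)}}{5} - \frac{3 e^{\frac{1}{2}} \cos{\left(1 \right)}}{5}) = -1.
So G(t) = \frac{- 6 e^{t} \sin{\left(2 t \right)} - 3 e^{t} \cos{\left(2 t \right)} - 5}{5}.
Check: d/dt[\frac{- 6 e^{t} \sin{\left(2 t \right)} - 3 e^{t} \cos{\left(2 t \right)} - 5}{5}] = - 3 e^{t} \cos{\left(2 t \right)} = G'(t).

G(t) = \frac{- 6 e^{t} \sin{\left(2 t \right)} - 3 e^{t} \cos{\left(2 t \right)} - 5}{5}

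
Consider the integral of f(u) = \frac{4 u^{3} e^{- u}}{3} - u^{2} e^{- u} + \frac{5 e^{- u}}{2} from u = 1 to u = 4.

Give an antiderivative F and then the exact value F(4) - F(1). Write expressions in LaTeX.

Antiderivative: F(u) = \frac{\left(- 8 u^{3} - 18 u^{2} - 36 u - 51\right) e^{- u}}{6}; value = - \frac{995}{6 e^{4}} + \frac{113}{6 e}

f has the shape v'r + vr' for v = - \frac{4 u^{3}}{3} - 3 u^{2} - 6 u - \frac{17}{2} and r = e^{- u} — it is the derivative of the product v*r.
F(u) = \frac{\left(- 8 u^{3} - 18 u^{2} - 36 u - 51\right) e^{- u}}{6} is an antiderivative of f.
Check: d/du[\frac{\left(- 8 u^{3} - 18 u^{2} - 36 u - 51\right) e^{- u}}{6}] = \frac{\left(8 u^{3} - 6 u^{2} + 15\right) e^{- u}}{6}, which equals f(u).
F(4) = - \frac{995}{6 e^{4}}; F(1) = - \frac{113}{6 e}.
Integral = F(4) - F(1) = - \frac{995}{6 e^{4}} + \frac{113}{6 e}.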